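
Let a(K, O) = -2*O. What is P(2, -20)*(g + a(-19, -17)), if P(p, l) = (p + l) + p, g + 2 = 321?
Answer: -5648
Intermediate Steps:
g = 319 (g = -2 + 321 = 319)
P(p, l) = l + 2*p (P(p, l) = (l + p) + p = l + 2*p)
P(2, -20)*(g + a(-19, -17)) = (-20 + 2*2)*(319 - 2*(-17)) = (-20 + 4)*(319 + 34) = -16*353 = -5648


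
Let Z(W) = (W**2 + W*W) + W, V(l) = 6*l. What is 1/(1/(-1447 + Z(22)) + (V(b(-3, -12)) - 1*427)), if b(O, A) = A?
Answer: -457/228044 ≈ -0.0020040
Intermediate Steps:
Z(W) = W + 2*W**2 (Z(W) = (W**2 + W**2) + W = 2*W**2 + W = W + 2*W**2)
1/(1/(-1447 + Z(22)) + (V(b(-3, -12)) - 1*427)) = 1/(1/(-1447 + 22*(1 + 2*22)) + (6*(-12) - 1*427)) = 1/(1/(-1447 + 22*(1 + 44)) + (-72 - 427)) = 1/(1/(-1447 + 22*45) - 499) = 1/(1/(-1447 + 990) - 499) = 1/(1/(-457) - 499) = 1/(-1/457 - 499) = 1/(-228044/457) = -457/228044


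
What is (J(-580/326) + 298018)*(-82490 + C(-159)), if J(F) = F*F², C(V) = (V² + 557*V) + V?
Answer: -188340908369355226/4330747 ≈ -4.3489e+10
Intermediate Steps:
C(V) = V² + 558*V
J(F) = F³
(J(-580/326) + 298018)*(-82490 + C(-159)) = ((-580/326)³ + 298018)*(-82490 - 159*(558 - 159)) = ((-580*1/326)³ + 298018)*(-82490 - 159*399) = ((-290/163)³ + 298018)*(-82490 - 63441) = (-24389000/4330747 + 298018)*(-145931) = (1290616170446/4330747)*(-145931) = -188340908369355226/4330747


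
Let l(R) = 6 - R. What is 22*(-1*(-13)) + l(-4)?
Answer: 296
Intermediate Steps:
22*(-1*(-13)) + l(-4) = 22*(-1*(-13)) + (6 - 1*(-4)) = 22*13 + (6 + 4) = 286 + 10 = 296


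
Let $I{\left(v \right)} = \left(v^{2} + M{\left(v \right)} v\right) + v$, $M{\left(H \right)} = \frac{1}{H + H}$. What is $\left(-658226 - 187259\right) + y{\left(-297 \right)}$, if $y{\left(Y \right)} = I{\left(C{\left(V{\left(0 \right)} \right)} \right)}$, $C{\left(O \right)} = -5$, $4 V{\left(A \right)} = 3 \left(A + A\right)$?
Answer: $- \frac{1690929}{2} \approx -8.4546 \cdot 10^{5}$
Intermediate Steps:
$M{\left(H \right)} = \frac{1}{2 H}$
$V{\left(A \right)} = \frac{3 A}{2}$ ($V{\left(A \right)} = \frac{3 \left(A + A\right)}{4} = \frac{3 \cdot 2 A}{4} = \frac{6 A}{4} = \frac{3 A}{2}$)
$I{\left(v \right)} = \frac{1}{2} + v + v^{2}$ ($I{\left(v \right)} = \left(v^{2} + \frac{1}{2 v} v\right) + v = \left(v^{2} + \frac{1}{2}\right) + v = \left(\frac{1}{2} + v^{2}\right) + v = \frac{1}{2} + v + v^{2}$)
$y{\left(Y \right)} = \frac{41}{2}$ ($y{\left(Y \right)} = \frac{1}{2} - 5 + \left(-5\right)^{2} = \frac{1}{2} - 5 + 25 = \frac{41}{2}$)
$\left(-658226 - 187259\right) + y{\left(-297 \right)} = \left(-658226 - 187259\right) + \frac{41}{2} = -845485 + \frac{41}{2} = - \frac{1690929}{2}$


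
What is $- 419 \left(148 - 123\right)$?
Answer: $-10475$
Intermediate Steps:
$- 419 \left(148 - 123\right) = \left(-419\right) 25 = -10475$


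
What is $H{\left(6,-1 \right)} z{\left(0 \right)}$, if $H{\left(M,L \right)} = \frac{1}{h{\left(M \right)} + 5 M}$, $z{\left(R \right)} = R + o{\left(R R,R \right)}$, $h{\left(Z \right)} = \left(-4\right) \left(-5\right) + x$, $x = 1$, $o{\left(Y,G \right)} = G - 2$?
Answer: $- \frac{2}{51} \approx -0.039216$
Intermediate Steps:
$o{\left(Y,G \right)} = -2 + G$ ($o{\left(Y,G \right)} = G - 2 = -2 + G$)
$h{\left(Z \right)} = 21$ ($h{\left(Z \right)} = \left(-4\right) \left(-5\right) + 1 = 20 + 1 = 21$)
$z{\left(R \right)} = -2 + 2 R$ ($z{\left(R \right)} = R + \left(-2 + R\right) = -2 + 2 R$)
$H{\left(M,L \right)} = \frac{1}{21 + 5 M}$
$H{\left(6,-1 \right)} z{\left(0 \right)} = \frac{-2 + 2 \cdot 0}{21 + 5 \cdot 6} = \frac{-2 + 0}{21 + 30} = \frac{1}{51} \left(-2\right) = - \frac{2}{51}$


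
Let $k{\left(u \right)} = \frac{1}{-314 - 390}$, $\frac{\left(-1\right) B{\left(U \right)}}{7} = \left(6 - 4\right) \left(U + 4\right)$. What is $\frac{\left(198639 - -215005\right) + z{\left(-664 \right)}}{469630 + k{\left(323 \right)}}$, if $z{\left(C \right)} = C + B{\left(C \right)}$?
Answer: $\frac{297242880}{330619519} \approx 0.89905$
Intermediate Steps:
$B{\left(U \right)} = -56 - 14 U$ ($B{\left(U \right)} = - 7 \left(6 - 4\right) \left(U + 4\right) = - 7 \cdot 2 \left(4 + U\right) = - 7 \left(8 + 2 U\right) = -56 - 14 U$)
$z{\left(C \right)} = -56 - 13 C$ ($z{\left(C \right)} = C - \left(56 + 14 C\right) = -56 - 13 C$)
$k{\left(u \right)} = - \frac{1}{704}$ ($k{\left(u \right)} = \frac{1}{-704} = - \frac{1}{704}$)
$\frac{\left(198639 - -215005\right) + z{\left(-664 \right)}}{469630 + k{\left(323 \right)}} = \frac{\left(198639 - -215005\right) - -8576}{469630 - \frac{1}{704}} = \frac{\left(198639 + 215005\right) + \left(-56 + 8632\right)}{\frac{330619519}{704}} = \left(413644 + 8576\right) \frac{704}{330619519} = 422220 \cdot \frac{704}{330619519} = \frac{297242880}{330619519}$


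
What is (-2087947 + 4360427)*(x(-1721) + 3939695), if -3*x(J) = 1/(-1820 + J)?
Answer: 95106423990585280/10623 ≈ 8.9529e+12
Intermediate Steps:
x(J) = -1/(3*(-1820 + J))
(-2087947 + 4360427)*(x(-1721) + 3939695) = (-2087947 + 4360427)*(-1/(-5460 + 3*(-1721)) + 3939695) = 2272480*(-1/(-5460 - 5163) + 3939695) = 2272480*(-1/(-10623) + 3939695) = 2272480*(-1*(-1/10623) + 3939695) = 2272480*(1/10623 + 3939695) = 2272480*(41851379986/10623) = 95106423990585280/10623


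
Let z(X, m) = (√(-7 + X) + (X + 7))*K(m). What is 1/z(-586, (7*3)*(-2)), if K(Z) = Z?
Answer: 193/4701676 + I*√593/14105028 ≈ 4.1049e-5 + 1.7264e-6*I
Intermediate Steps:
z(X, m) = m*(7 + X + √(-7 + X)) (z(X, m) = (√(-7 + X) + (X + 7))*m = (√(-7 + X) + (7 + X))*m = (7 + X + √(-7 + X))*m = m*(7 + X + √(-7 + X)))
1/z(-586, (7*3)*(-2)) = 1/(((7*3)*(-2))*(7 - 586 + √(-7 - 586))) = 1/((21*(-2))*(7 - 586 + √(-593))) = 1/(-42*(7 - 586 + I*√593)) = 1/(-42*(-579 + I*√593)) = 1/(24318 - 42*I*√593)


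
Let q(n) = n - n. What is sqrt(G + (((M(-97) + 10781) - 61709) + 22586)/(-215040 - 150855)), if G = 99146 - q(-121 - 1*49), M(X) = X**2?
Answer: sqrt(1474843248334965)/121965 ≈ 314.87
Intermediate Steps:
q(n) = 0
G = 99146 (G = 99146 - 1*0 = 99146 + 0 = 99146)
sqrt(G + (((M(-97) + 10781) - 61709) + 22586)/(-215040 - 150855)) = sqrt(99146 + ((((-97)**2 + 10781) - 61709) + 22586)/(-215040 - 150855)) = sqrt(99146 + (((9409 + 10781) - 61709) + 22586)/(-365895)) = sqrt(99146 + ((20190 - 61709) + 22586)*(-1/365895)) = sqrt(99146 + (-41519 + 22586)*(-1/365895)) = sqrt(99146 - 18933*(-1/365895)) = sqrt(99146 + 6311/121965) = sqrt(12092348201/121965) = sqrt(1474843248334965)/121965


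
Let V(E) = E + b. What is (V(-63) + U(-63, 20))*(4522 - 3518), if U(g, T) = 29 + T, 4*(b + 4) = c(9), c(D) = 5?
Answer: -16817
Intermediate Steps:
b = -11/4 (b = -4 + (1/4)*5 = -4 + 5/4 = -11/4 ≈ -2.7500)
V(E) = -11/4 + E (V(E) = E - 11/4 = -11/4 + E)
(V(-63) + U(-63, 20))*(4522 - 3518) = ((-11/4 - 63) + (29 + 20))*(4522 - 3518) = (-263/4 + 49)*1004 = -67/4*1004 = -16817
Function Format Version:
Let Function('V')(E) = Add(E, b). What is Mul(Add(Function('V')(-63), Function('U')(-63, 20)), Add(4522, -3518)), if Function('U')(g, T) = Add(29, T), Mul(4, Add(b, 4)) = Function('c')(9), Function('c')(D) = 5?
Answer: -16817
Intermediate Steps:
b = Rational(-11, 4) (b = Add(-4, Mul(Rational(1, 4), 5)) = Add(-4, Rational(5, 4)) = Rational(-11, 4) ≈ -2.7500)
Function('V')(E) = Add(Rational(-11, 4), E) (Function('V')(E) = Add(E, Rational(-11, 4)) = Add(Rational(-11, 4), E))
Mul(Add(Function('V')(-63), Function('U')(-63, 20)), Add(4522, -3518)) = Mul(Add(Add(Rational(-11, 4), -63), Add(29, 20)), Add(4522, -3518)) = Mul(Add(Rational(-263, 4), 49), 1004) = Mul(Rational(-67, 4), 1004) = -16817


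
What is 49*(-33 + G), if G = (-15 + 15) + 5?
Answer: -1372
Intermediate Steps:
G = 5 (G = 0 + 5 = 5)
49*(-33 + G) = 49*(-33 + 5) = 49*(-28) = -1372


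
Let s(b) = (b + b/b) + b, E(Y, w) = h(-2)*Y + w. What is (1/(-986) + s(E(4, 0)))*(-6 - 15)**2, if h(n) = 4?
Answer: 14348817/986 ≈ 14553.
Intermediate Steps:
E(Y, w) = w + 4*Y (E(Y, w) = 4*Y + w = w + 4*Y)
s(b) = 1 + 2*b (s(b) = (b + 1) + b = (1 + b) + b = 1 + 2*b)
(1/(-986) + s(E(4, 0)))*(-6 - 15)**2 = (1/(-986) + (1 + 2*(0 + 4*4)))*(-6 - 15)**2 = (-1/986 + (1 + 2*(0 + 16)))*(-21)**2 = (-1/986 + (1 + 2*16))*441 = (-1/986 + (1 + 32))*441 = (-1/986 + 33)*441 = (32537/986)*441 = 14348817/986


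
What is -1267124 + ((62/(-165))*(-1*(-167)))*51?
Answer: -69867838/55 ≈ -1.2703e+6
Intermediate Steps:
-1267124 + ((62/(-165))*(-1*(-167)))*51 = -1267124 + ((62*(-1/165))*167)*51 = -1267124 - 62/165*167*51 = -1267124 - 10354/165*51 = -1267124 - 176018/55 = -69867838/55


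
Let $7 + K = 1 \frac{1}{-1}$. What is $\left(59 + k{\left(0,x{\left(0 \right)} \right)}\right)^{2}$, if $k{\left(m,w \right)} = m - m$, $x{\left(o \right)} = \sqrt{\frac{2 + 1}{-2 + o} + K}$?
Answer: $3481$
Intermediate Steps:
$K = -8$ ($K = -7 + 1 \frac{1}{-1} = -7 + 1 \left(-1\right) = -7 - 1 = -8$)
$x{\left(o \right)} = \sqrt{-8 + \frac{3}{-2 + o}}$ ($x{\left(o \right)} = \sqrt{\frac{2 + 1}{-2 + o} - 8} = \sqrt{\frac{3}{-2 + o} - 8} = \sqrt{-8 + \frac{3}{-2 + o}}$)
$k{\left(m,w \right)} = 0$
$\left(59 + k{\left(0,x{\left(0 \right)} \right)}\right)^{2} = \left(59 + 0\right)^{2} = 59^{2} = 3481$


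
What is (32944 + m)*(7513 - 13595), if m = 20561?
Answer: -325417410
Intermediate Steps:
(32944 + m)*(7513 - 13595) = (32944 + 20561)*(7513 - 13595) = 53505*(-6082) = -325417410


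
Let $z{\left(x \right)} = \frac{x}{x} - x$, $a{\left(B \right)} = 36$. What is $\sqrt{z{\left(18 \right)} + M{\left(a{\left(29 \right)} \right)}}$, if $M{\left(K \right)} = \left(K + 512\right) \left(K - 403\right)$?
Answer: $i \sqrt{201133} \approx 448.48 i$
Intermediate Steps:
$z{\left(x \right)} = 1 - x$
$M{\left(K \right)} = \left(-403 + K\right) \left(512 + K\right)$ ($M{\left(K \right)} = \left(512 + K\right) \left(-403 + K\right) = \left(-403 + K\right) \left(512 + K\right)$)
$\sqrt{z{\left(18 \right)} + M{\left(a{\left(29 \right)} \right)}} = \sqrt{\left(1 - 18\right) + \left(-206336 + 36^{2} + 109 \cdot 36\right)} = \sqrt{\left(1 - 18\right) + \left(-206336 + 1296 + 3924\right)} = \sqrt{-17 - 201116} = \sqrt{-201133} = i \sqrt{201133}$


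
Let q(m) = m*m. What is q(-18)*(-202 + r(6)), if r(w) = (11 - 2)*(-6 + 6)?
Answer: -65448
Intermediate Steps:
r(w) = 0 (r(w) = 9*0 = 0)
q(m) = m²
q(-18)*(-202 + r(6)) = (-18)²*(-202 + 0) = 324*(-202) = -65448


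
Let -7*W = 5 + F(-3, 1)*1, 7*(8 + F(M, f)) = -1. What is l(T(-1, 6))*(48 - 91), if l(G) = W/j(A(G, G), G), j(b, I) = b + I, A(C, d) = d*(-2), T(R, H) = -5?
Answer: -946/245 ≈ -3.8612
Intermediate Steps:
F(M, f) = -57/7 (F(M, f) = -8 + (⅐)*(-1) = -8 - ⅐ = -57/7)
A(C, d) = -2*d
j(b, I) = I + b
W = 22/49 (W = -(5 - 57/7*1)/7 = -(5 - 57/7)/7 = -⅐*(-22/7) = 22/49 ≈ 0.44898)
l(G) = -22/(49*G) (l(G) = 22/(49*(G - 2*G)) = 22/(49*((-G))) = 22*(-1/G)/49 = -22/(49*G))
l(T(-1, 6))*(48 - 91) = (-22/49/(-5))*(48 - 91) = -22/49*(-⅕)*(-43) = (22/245)*(-43) = -946/245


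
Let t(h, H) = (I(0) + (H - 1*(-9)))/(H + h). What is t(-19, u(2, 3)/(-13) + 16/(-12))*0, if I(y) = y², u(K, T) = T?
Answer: 0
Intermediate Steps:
t(h, H) = (9 + H)/(H + h) (t(h, H) = (0² + (H - 1*(-9)))/(H + h) = (0 + (H + 9))/(H + h) = (0 + (9 + H))/(H + h) = (9 + H)/(H + h))
t(-19, u(2, 3)/(-13) + 16/(-12))*0 = ((9 + (3/(-13) + 16/(-12)))/((3/(-13) + 16/(-12)) - 19))*0 = ((9 + (3*(-1/13) + 16*(-1/12)))/((3*(-1/13) + 16*(-1/12)) - 19))*0 = ((9 + (-3/13 - 4/3))/((-3/13 - 4/3) - 19))*0 = ((9 - 61/39)/(-61/39 - 19))*0 = ((290/39)/(-802/39))*0 = -39/802*290/39*0 = -145/401*0 = 0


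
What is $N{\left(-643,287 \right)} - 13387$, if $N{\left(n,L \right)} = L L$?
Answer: $68982$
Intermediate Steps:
$N{\left(n,L \right)} = L^{2}$
$N{\left(-643,287 \right)} - 13387 = 287^{2} - 13387 = 82369 - 13387 = 68982$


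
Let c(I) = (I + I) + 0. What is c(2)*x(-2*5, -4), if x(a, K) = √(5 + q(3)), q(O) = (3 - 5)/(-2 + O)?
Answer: 4*√3 ≈ 6.9282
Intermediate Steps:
q(O) = -2/(-2 + O)
c(I) = 2*I (c(I) = 2*I + 0 = 2*I)
x(a, K) = √3 (x(a, K) = √(5 - 2/(-2 + 3)) = √(5 - 2/1) = √(5 - 2*1) = √(5 - 2) = √3)
c(2)*x(-2*5, -4) = (2*2)*√3 = 4*√3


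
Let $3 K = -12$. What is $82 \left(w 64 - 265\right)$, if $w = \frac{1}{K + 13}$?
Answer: $- \frac{190322}{9} \approx -21147.0$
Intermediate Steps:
$K = -4$ ($K = \frac{1}{3} \left(-12\right) = -4$)
$w = \frac{1}{9}$ ($w = \frac{1}{-4 + 13} = \frac{1}{9} \approx 0.11111$)
$82 \left(w 64 - 265\right) = 82 \left(\frac{1}{9} \cdot 64 - 265\right) = 82 \left(\frac{64}{9} - 265\right) = 82 \left(- \frac{2321}{9}\right) = - \frac{190322}{9}$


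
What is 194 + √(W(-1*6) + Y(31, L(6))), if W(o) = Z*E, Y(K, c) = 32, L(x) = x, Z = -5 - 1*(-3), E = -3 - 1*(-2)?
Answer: 194 + √34 ≈ 199.83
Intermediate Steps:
E = -1 (E = -3 + 2 = -1)
Z = -2 (Z = -5 + 3 = -2)
W(o) = 2 (W(o) = -2*(-1) = 2)
194 + √(W(-1*6) + Y(31, L(6))) = 194 + √(2 + 32) = 194 + √34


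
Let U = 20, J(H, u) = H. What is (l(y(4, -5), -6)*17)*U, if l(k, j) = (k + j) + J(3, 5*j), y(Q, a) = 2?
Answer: -340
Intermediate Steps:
l(k, j) = 3 + j + k (l(k, j) = (k + j) + 3 = (j + k) + 3 = 3 + j + k)
(l(y(4, -5), -6)*17)*U = ((3 - 6 + 2)*17)*20 = -1*17*20 = -17*20 = -340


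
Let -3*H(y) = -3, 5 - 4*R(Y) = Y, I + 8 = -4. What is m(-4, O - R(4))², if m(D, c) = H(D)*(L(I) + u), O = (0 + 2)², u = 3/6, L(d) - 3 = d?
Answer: 289/4 ≈ 72.250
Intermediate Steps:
I = -12 (I = -8 - 4 = -12)
R(Y) = 5/4 - Y/4
H(y) = 1 (H(y) = -⅓*(-3) = 1)
L(d) = 3 + d
u = ½ (u = 3*(⅙) = ½ ≈ 0.50000)
O = 4 (O = 2² = 4)
m(D, c) = -17/2 (m(D, c) = 1*((3 - 12) + ½) = 1*(-9 + ½) = 1*(-17/2) = -17/2)
m(-4, O - R(4))² = (-17/2)² = 289/4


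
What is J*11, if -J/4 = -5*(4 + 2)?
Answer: 1320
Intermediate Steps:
J = 120 (J = -(-20)*(4 + 2) = -(-20)*6 = -4*(-30) = 120)
J*11 = 120*11 = 1320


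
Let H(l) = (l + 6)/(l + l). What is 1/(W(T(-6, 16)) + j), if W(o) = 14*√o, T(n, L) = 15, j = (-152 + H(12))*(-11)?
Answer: 5324/8848397 - 224*√15/44241985 ≈ 0.00058208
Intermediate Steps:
H(l) = (6 + l)/(2*l) (H(l) = (6 + l)/((2*l)) = (6 + l)*(1/(2*l)) = (6 + l)/(2*l))
j = 6655/4 (j = (-152 + (½)*(6 + 12)/12)*(-11) = (-152 + (½)*(1/12)*18)*(-11) = (-152 + ¾)*(-11) = -605/4*(-11) = 6655/4 ≈ 1663.8)
1/(W(T(-6, 16)) + j) = 1/(14*√15 + 6655/4) = 1/(6655/4 + 14*√15)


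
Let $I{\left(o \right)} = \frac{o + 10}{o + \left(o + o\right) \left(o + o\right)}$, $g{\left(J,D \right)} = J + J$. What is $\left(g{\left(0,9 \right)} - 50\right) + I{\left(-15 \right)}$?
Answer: $- \frac{8851}{177} \approx -50.006$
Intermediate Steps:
$g{\left(J,D \right)} = 2 J$
$I{\left(o \right)} = \frac{10 + o}{o + 4 o^{2}}$ ($I{\left(o \right)} = \frac{10 + o}{o + 2 o 2 o} = \frac{10 + o}{o + 4 o^{2}}$)
$\left(g{\left(0,9 \right)} - 50\right) + I{\left(-15 \right)} = \left(2 \cdot 0 - 50\right) + \frac{10 - 15}{\left(-15\right) \left(1 + 4 \left(-15\right)\right)} = \left(0 - 50\right) - \frac{1}{15} \frac{1}{1 - 60} \left(-5\right) = -50 - \frac{1}{15} \frac{1}{-59} \left(-5\right) = -50 - \left(- \frac{1}{885}\right) \left(-5\right) = -50 - \frac{1}{177} = - \frac{8851}{177}$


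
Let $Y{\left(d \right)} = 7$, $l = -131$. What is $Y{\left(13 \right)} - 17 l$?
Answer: $2234$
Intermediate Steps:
$Y{\left(13 \right)} - 17 l = 7 - -2227 = 7 + 2227 = 2234$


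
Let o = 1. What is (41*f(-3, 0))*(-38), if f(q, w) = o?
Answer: -1558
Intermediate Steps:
f(q, w) = 1
(41*f(-3, 0))*(-38) = (41*1)*(-38) = 41*(-38) = -1558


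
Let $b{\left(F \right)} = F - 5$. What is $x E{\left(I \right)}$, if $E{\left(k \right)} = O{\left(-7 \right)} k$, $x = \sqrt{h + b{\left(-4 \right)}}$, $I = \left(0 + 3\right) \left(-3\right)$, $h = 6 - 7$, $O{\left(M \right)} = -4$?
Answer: $36 i \sqrt{10} \approx 113.84 i$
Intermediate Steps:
$b{\left(F \right)} = -5 + F$ ($b{\left(F \right)} = F - 5 = -5 + F$)
$h = -1$ ($h = 6 - 7 = -1$)
$I = -9$ ($I = 3 \left(-3\right) = -9$)
$x = i \sqrt{10}$ ($x = \sqrt{-1 - 9} = \sqrt{-10} = i \sqrt{10} \approx 3.1623 i$)
$E{\left(k \right)} = - 4 k$
$x E{\left(I \right)} = i \sqrt{10} \left(\left(-4\right) \left(-9\right)\right) = i \sqrt{10} \cdot 36 = 36 i \sqrt{10}$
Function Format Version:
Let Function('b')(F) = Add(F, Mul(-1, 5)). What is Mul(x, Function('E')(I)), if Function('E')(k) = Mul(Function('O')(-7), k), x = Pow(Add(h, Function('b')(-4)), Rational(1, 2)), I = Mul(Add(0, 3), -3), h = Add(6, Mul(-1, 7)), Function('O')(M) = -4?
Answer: Mul(36, I, Pow(10, Rational(1, 2))) ≈ Mul(113.84, I)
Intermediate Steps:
Function('b')(F) = Add(-5, F) (Function('b')(F) = Add(F, -5) = Add(-5, F))
h = -1 (h = Add(6, -7) = -1)
I = -9 (I = Mul(3, -3) = -9)
x = Mul(I, Pow(10, Rational(1, 2))) (x = Pow(Add(-1, Add(-5, -4)), Rational(1, 2)) = Pow(Add(-1, -9), Rational(1, 2)) = Pow(-10, Rational(1, 2)) = Mul(I, Pow(10, Rational(1, 2))) ≈ Mul(3.1623, I))
Function('E')(k) = Mul(-4, k)
Mul(x, Function('E')(I)) = Mul(Mul(I, Pow(10, Rational(1, 2))), Mul(-4, -9)) = Mul(Mul(I, Pow(10, Rational(1, 2))), 36) = Mul(36, I, Pow(10, Rational(1, 2)))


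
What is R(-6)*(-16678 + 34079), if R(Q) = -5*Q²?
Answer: -3132180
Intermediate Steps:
R(-6)*(-16678 + 34079) = (-5*(-6)²)*(-16678 + 34079) = -5*36*17401 = -180*17401 = -3132180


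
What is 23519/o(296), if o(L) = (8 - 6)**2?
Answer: 23519/4 ≈ 5879.8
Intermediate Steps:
o(L) = 4 (o(L) = 2**2 = 4)
23519/o(296) = 23519/4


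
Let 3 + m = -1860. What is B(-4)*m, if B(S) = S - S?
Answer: 0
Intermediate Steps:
m = -1863 (m = -3 - 1860 = -1863)
B(S) = 0
B(-4)*m = 0*(-1863) = 0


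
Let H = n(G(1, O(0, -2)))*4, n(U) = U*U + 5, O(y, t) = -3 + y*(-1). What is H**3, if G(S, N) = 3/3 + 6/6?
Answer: 46656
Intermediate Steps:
O(y, t) = -3 - y
G(S, N) = 2 (G(S, N) = 3*(1/3) + 6*(1/6) = 1 + 1 = 2)
n(U) = 5 + U**2 (n(U) = U**2 + 5 = 5 + U**2)
H = 36 (H = (5 + 2**2)*4 = (5 + 4)*4 = 9*4 = 36)
H**3 = 36**3 = 46656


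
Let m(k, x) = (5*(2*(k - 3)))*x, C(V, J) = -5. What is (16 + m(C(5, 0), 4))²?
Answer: 92416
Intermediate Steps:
m(k, x) = x*(-30 + 10*k) (m(k, x) = (5*(2*(-3 + k)))*x = (5*(-6 + 2*k))*x = (-30 + 10*k)*x = x*(-30 + 10*k))
(16 + m(C(5, 0), 4))² = (16 + 10*4*(-3 - 5))² = (16 + 10*4*(-8))² = (16 - 320)² = (-304)² = 92416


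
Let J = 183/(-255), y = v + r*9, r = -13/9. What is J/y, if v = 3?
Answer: 61/850 ≈ 0.071765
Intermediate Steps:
r = -13/9 (r = -13*⅑ = -13/9 ≈ -1.4444)
y = -10 (y = 3 - 13/9*9 = 3 - 13 = -10)
J = -61/85 (J = 183*(-1/255) = -61/85 ≈ -0.71765)
J/y = -61/85/(-10) = -61/85*(-⅒) = 61/850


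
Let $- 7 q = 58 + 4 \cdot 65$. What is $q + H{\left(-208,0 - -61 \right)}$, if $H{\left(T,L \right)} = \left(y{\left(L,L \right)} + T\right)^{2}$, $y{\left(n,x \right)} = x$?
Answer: $\frac{150945}{7} \approx 21564.0$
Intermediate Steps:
$H{\left(T,L \right)} = \left(L + T\right)^{2}$
$q = - \frac{318}{7}$ ($q = - \frac{58 + 4 \cdot 65}{7} = - \frac{58 + 260}{7} = \left(- \frac{1}{7}\right) 318 = - \frac{318}{7} \approx -45.429$)
$q + H{\left(-208,0 - -61 \right)} = - \frac{318}{7} + \left(\left(0 - -61\right) - 208\right)^{2} = - \frac{318}{7} + \left(\left(0 + 61\right) - 208\right)^{2} = - \frac{318}{7} + \left(61 - 208\right)^{2} = - \frac{318}{7} + \left(-147\right)^{2} = - \frac{318}{7} + 21609 = \frac{150945}{7}$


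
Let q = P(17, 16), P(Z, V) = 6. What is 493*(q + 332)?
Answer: 166634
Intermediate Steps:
q = 6
493*(q + 332) = 493*(6 + 332) = 493*338 = 166634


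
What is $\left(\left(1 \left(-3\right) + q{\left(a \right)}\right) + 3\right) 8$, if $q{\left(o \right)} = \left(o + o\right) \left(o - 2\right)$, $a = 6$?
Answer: $384$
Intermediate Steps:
$q{\left(o \right)} = 2 o \left(-2 + o\right)$
$\left(\left(1 \left(-3\right) + q{\left(a \right)}\right) + 3\right) 8 = \left(\left(1 \left(-3\right) + 2 \cdot 6 \left(-2 + 6\right)\right) + 3\right) 8 = \left(\left(-3 + 2 \cdot 6 \cdot 4\right) + 3\right) 8 = \left(\left(-3 + 48\right) + 3\right) 8 = \left(45 + 3\right) 8 = 48 \cdot 8 = 384$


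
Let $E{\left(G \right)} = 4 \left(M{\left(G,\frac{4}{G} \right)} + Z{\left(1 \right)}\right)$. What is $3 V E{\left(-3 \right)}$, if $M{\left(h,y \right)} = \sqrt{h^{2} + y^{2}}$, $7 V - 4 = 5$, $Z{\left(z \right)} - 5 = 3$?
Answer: $\frac{864}{7} + \frac{36 \sqrt{97}}{7} \approx 174.08$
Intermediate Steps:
$Z{\left(z \right)} = 8$ ($Z{\left(z \right)} = 5 + 3 = 8$)
$V = \frac{9}{7}$ ($V = \frac{4}{7} + \frac{1}{7} \cdot 5 = \frac{4}{7} + \frac{5}{7} = \frac{9}{7} \approx 1.2857$)
$E{\left(G \right)} = 32 + 4 \sqrt{G^{2} + \frac{16}{G^{2}}}$ ($E{\left(G \right)} = 4 \left(\sqrt{G^{2} + \left(\frac{4}{G}\right)^{2}} + 8\right) = 4 \left(\sqrt{G^{2} + \frac{16}{G^{2}}} + 8\right) = 4 \left(8 + \sqrt{G^{2} + \frac{16}{G^{2}}}\right) = 32 + 4 \sqrt{G^{2} + \frac{16}{G^{2}}}$)
$3 V E{\left(-3 \right)} = 3 \cdot \frac{9}{7} \left(32 + 4 \sqrt{\frac{16 + \left(-3\right)^{4}}{9}}\right) = \frac{27 \left(32 + 4 \sqrt{\frac{16 + 81}{9}}\right)}{7} = \frac{27 \left(32 + 4 \sqrt{\frac{1}{9} \cdot 97}\right)}{7} = \frac{27 \left(32 + 4 \sqrt{\frac{97}{9}}\right)}{7} = \frac{27 \left(32 + 4 \frac{\sqrt{97}}{3}\right)}{7} = \frac{27 \left(32 + \frac{4 \sqrt{97}}{3}\right)}{7} = \frac{864}{7} + \frac{36 \sqrt{97}}{7}$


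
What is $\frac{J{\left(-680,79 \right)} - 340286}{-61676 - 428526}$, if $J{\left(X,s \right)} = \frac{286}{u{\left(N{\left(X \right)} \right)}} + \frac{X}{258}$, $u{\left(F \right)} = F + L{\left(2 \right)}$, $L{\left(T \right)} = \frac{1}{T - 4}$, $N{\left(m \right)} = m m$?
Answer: $\frac{20298059016089}{29240321601171} \approx 0.69418$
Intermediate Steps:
$N{\left(m \right)} = m^{2}$
$L{\left(T \right)} = \frac{1}{-4 + T}$
$u{\left(F \right)} = - \frac{1}{2} + F$ ($u{\left(F \right)} = F + \frac{1}{-4 + 2} = F + \frac{1}{-2} = F - \frac{1}{2} = - \frac{1}{2} + F$)
$J{\left(X,s \right)} = \frac{286}{- \frac{1}{2} + X^{2}} + \frac{X}{258}$
$\frac{J{\left(-680,79 \right)} - 340286}{-61676 - 428526} = \frac{\frac{147576 - -680 + 2 \left(-680\right)^{3}}{258 \left(-1 + 2 \left(-680\right)^{2}\right)} - 340286}{-61676 - 428526} = \frac{\frac{147576 + 680 + 2 \left(-314432000\right)}{258 \left(-1 + 2 \cdot 462400\right)} - 340286}{-490202} = \left(\frac{147576 + 680 - 628864000}{258 \left(-1 + 924800\right)} - 340286\right) \left(- \frac{1}{490202}\right) = \left(\frac{1}{258} \cdot \frac{1}{924799} \left(-628715744\right) - 340286\right) \left(- \frac{1}{490202}\right) = \left(- \frac{314357872}{119299071} - 340286\right) \left(- \frac{1}{490202}\right) = \left(- \frac{40596118032178}{119299071}\right) \left(- \frac{1}{490202}\right) = \frac{20298059016089}{29240321601171}$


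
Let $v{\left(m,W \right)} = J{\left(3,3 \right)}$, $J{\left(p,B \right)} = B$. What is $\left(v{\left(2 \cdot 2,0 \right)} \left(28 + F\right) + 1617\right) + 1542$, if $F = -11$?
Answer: $3210$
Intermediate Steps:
$v{\left(m,W \right)} = 3$
$\left(v{\left(2 \cdot 2,0 \right)} \left(28 + F\right) + 1617\right) + 1542 = \left(3 \left(28 - 11\right) + 1617\right) + 1542 = \left(3 \cdot 17 + 1617\right) + 1542 = \left(51 + 1617\right) + 1542 = 1668 + 1542 = 3210$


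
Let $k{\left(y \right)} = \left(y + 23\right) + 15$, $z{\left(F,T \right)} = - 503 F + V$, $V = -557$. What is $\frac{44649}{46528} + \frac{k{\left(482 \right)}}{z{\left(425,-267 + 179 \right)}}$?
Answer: $\frac{2386378727}{2493109824} \approx 0.95719$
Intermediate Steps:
$z{\left(F,T \right)} = -557 - 503 F$ ($z{\left(F,T \right)} = - 503 F - 557 = -557 - 503 F$)
$k{\left(y \right)} = 38 + y$ ($k{\left(y \right)} = \left(23 + y\right) + 15 = 38 + y$)
$\frac{44649}{46528} + \frac{k{\left(482 \right)}}{z{\left(425,-267 + 179 \right)}} = \frac{44649}{46528} + \frac{38 + 482}{-557 - 213775} = 44649 \cdot \frac{1}{46528} + \frac{520}{-557 - 213775} = \frac{44649}{46528} + \frac{520}{-214332} = \frac{44649}{46528} + 520 \left(- \frac{1}{214332}\right) = \frac{44649}{46528} - \frac{130}{53583} = \frac{2386378727}{2493109824}$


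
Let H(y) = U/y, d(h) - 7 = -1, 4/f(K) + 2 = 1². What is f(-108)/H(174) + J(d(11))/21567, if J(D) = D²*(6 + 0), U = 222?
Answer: -831260/265993 ≈ -3.1251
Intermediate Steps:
f(K) = -4 (f(K) = 4/(-2 + 1²) = 4/(-2 + 1) = 4/(-1) = 4*(-1) = -4)
d(h) = 6 (d(h) = 7 - 1 = 6)
J(D) = 6*D² (J(D) = D²*6 = 6*D²)
H(y) = 222/y
f(-108)/H(174) + J(d(11))/21567 = -4/(222/174) + (6*6²)/21567 = -4/(222*(1/174)) + (6*36)*(1/21567) = -4/37/29 + 216*(1/21567) = -4*29/37 + 72/7189 = -116/37 + 72/7189 = -831260/265993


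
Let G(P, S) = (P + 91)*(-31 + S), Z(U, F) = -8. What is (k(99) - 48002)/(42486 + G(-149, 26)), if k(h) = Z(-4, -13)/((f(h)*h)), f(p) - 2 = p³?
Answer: -2305531235803/2054526981012 ≈ -1.1222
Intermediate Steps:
f(p) = 2 + p³
G(P, S) = (-31 + S)*(91 + P) (G(P, S) = (91 + P)*(-31 + S) = (-31 + S)*(91 + P))
k(h) = -8/(h*(2 + h³)) (k(h) = -8*1/(h*(2 + h³)) = -8/(h*(2 + h³)))
(k(99) - 48002)/(42486 + G(-149, 26)) = (-8/(99*(2 + 99³)) - 48002)/(42486 + (-2821 - 31*(-149) + 91*26 - 149*26)) = (-8*1/99/(2 + 970299) - 48002)/(42486 + (-2821 + 4619 + 2366 - 3874)) = (-8*1/99/970301 - 48002)/(42486 + 290) = (-8*1/99*1/970301 - 48002)/42776 = (-8/96059799 - 48002)*(1/42776) = -4611062471606/96059799*1/42776 = -2305531235803/2054526981012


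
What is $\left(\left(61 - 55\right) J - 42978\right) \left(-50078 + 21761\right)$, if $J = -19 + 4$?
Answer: $1219556556$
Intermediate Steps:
$J = -15$
$\left(\left(61 - 55\right) J - 42978\right) \left(-50078 + 21761\right) = \left(\left(61 - 55\right) \left(-15\right) - 42978\right) \left(-50078 + 21761\right) = \left(6 \left(-15\right) - 42978\right) \left(-28317\right) = \left(-90 - 42978\right) \left(-28317\right) = \left(-43068\right) \left(-28317\right) = 1219556556$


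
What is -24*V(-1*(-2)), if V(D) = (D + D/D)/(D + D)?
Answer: -18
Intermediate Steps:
V(D) = (1 + D)/(2*D) (V(D) = (D + 1)/((2*D)) = (1 + D)*(1/(2*D)) = (1 + D)/(2*D))
-24*V(-1*(-2)) = -12*(1 - 1*(-2))/((-1*(-2))) = -12*(1 + 2)/2 = -12*3/2 = -24*¾ = -18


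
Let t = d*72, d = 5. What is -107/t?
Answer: -107/360 ≈ -0.29722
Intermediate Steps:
t = 360 (t = 5*72 = 360)
-107/t = -107/360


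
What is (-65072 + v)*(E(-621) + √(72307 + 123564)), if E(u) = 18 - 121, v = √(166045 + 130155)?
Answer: 2*(103 - 13*√1159)*(32536 - 5*√2962) ≈ -2.1912e+7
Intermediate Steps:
v = 10*√2962 (v = √296200 = 10*√2962 ≈ 544.24)
E(u) = -103
(-65072 + v)*(E(-621) + √(72307 + 123564)) = (-65072 + 10*√2962)*(-103 + √(72307 + 123564)) = (-65072 + 10*√2962)*(-103 + √195871) = (-65072 + 10*√2962)*(-103 + 13*√1159)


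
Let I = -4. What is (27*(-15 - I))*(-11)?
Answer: 3267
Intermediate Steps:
(27*(-15 - I))*(-11) = (27*(-15 - 1*(-4)))*(-11) = (27*(-15 + 4))*(-11) = (27*(-11))*(-11) = -297*(-11) = 3267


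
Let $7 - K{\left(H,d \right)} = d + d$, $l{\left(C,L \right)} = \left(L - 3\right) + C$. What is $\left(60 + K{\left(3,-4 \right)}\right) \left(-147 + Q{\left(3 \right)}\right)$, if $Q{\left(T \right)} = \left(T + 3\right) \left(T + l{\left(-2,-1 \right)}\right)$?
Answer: $-12375$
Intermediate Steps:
$l{\left(C,L \right)} = -3 + C + L$ ($l{\left(C,L \right)} = \left(-3 + L\right) + C = -3 + C + L$)
$K{\left(H,d \right)} = 7 - 2 d$ ($K{\left(H,d \right)} = 7 - \left(d + d\right) = 7 - 2 d$)
$Q{\left(T \right)} = \left(-6 + T\right) \left(3 + T\right)$ ($Q{\left(T \right)} = \left(T + 3\right) \left(T - 6\right) = \left(3 + T\right) \left(T - 6\right) = \left(3 + T\right) \left(-6 + T\right) = \left(-6 + T\right) \left(3 + T\right)$)
$\left(60 + K{\left(3,-4 \right)}\right) \left(-147 + Q{\left(3 \right)}\right) = \left(60 + \left(7 - -8\right)\right) \left(-147 - \left(27 - 9\right)\right) = \left(60 + \left(7 + 8\right)\right) \left(-147 - 18\right) = \left(60 + 15\right) \left(-147 - 18\right) = 75 \left(-165\right) = -12375$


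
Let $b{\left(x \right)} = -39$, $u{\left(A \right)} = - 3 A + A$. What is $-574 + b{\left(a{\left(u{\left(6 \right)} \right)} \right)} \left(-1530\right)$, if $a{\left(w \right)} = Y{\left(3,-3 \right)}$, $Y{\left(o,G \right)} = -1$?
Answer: $59096$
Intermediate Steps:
$u{\left(A \right)} = - 2 A$
$a{\left(w \right)} = -1$
$-574 + b{\left(a{\left(u{\left(6 \right)} \right)} \right)} \left(-1530\right) = -574 - -59670 = -574 + 59670 = 59096$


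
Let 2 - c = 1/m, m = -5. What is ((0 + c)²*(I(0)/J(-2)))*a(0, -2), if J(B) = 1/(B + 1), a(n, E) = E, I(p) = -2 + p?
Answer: -484/25 ≈ -19.360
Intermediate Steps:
J(B) = 1/(1 + B)
c = 11/5 (c = 2 - 1/(-5) = 2 - 1*(-⅕) = 2 + ⅕ = 11/5 ≈ 2.2000)
((0 + c)²*(I(0)/J(-2)))*a(0, -2) = ((0 + 11/5)²*((-2 + 0)/(1/(1 - 2))))*(-2) = ((11/5)²*(-2/(1/(-1))))*(-2) = (121*(-2/(-1))/25)*(-2) = (121*(-2*(-1))/25)*(-2) = ((121/25)*2)*(-2) = (242/25)*(-2) = -484/25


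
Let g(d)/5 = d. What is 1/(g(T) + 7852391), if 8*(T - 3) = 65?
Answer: 8/62819573 ≈ 1.2735e-7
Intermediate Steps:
T = 89/8 (T = 3 + (⅛)*65 = 3 + 65/8 = 89/8 ≈ 11.125)
g(d) = 5*d
1/(g(T) + 7852391) = 1/(5*(89/8) + 7852391) = 1/(445/8 + 7852391) = 1/(62819573/8) = 8/62819573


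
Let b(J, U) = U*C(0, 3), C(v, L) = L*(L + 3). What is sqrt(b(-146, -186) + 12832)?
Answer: 2*sqrt(2371) ≈ 97.386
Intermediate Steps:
C(v, L) = L*(3 + L)
b(J, U) = 18*U (b(J, U) = U*(3*(3 + 3)) = U*(3*6) = U*18 = 18*U)
sqrt(b(-146, -186) + 12832) = sqrt(18*(-186) + 12832) = sqrt(-3348 + 12832) = sqrt(9484) = 2*sqrt(2371)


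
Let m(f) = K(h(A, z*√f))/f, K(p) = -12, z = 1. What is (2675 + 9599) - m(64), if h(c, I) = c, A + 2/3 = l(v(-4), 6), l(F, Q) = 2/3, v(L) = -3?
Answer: 196387/16 ≈ 12274.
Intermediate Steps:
l(F, Q) = ⅔ (l(F, Q) = 2*(⅓) = ⅔)
A = 0 (A = -⅔ + ⅔ = 0)
m(f) = -12/f
(2675 + 9599) - m(64) = (2675 + 9599) - (-12)/64 = 12274 - (-12)/64 = 12274 - 1*(-3/16) = 12274 + 3/16 = 196387/16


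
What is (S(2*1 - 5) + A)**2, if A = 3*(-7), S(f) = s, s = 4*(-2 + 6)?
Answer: 25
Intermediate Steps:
s = 16 (s = 4*4 = 16)
S(f) = 16
A = -21
(S(2*1 - 5) + A)**2 = (16 - 21)**2 = (-5)**2 = 25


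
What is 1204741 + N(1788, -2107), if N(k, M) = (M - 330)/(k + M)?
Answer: 384314816/319 ≈ 1.2047e+6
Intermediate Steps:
N(k, M) = (-330 + M)/(M + k)
1204741 + N(1788, -2107) = 1204741 + (-330 - 2107)/(-2107 + 1788) = 1204741 - 2437/(-319) = 1204741 - 1/319*(-2437) = 1204741 + 2437/319 = 384314816/319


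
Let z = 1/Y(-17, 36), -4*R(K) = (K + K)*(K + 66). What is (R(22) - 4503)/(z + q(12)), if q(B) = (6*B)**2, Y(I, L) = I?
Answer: -93007/88127 ≈ -1.0554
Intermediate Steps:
q(B) = 36*B**2
R(K) = -K*(66 + K)/2 (R(K) = -(K + K)*(K + 66)/4 = -2*K*(66 + K)/4 = -K*(66 + K)/2)
z = -1/17 (z = 1/(-17) = -1/17 ≈ -0.058824)
(R(22) - 4503)/(z + q(12)) = (-1/2*22*(66 + 22) - 4503)/(-1/17 + 36*12**2) = (-1/2*22*88 - 4503)/(-1/17 + 36*144) = (-968 - 4503)/(-1/17 + 5184) = -5471/88127/17 = -5471*17/88127 = -93007/88127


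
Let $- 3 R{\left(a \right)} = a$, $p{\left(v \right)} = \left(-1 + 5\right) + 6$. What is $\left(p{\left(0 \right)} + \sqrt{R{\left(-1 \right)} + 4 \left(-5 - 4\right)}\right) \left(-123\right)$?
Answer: $-1230 - 41 i \sqrt{321} \approx -1230.0 - 734.58 i$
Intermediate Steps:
$p{\left(v \right)} = 10$ ($p{\left(v \right)} = 4 + 6 = 10$)
$R{\left(a \right)} = - \frac{a}{3}$
$\left(p{\left(0 \right)} + \sqrt{R{\left(-1 \right)} + 4 \left(-5 - 4\right)}\right) \left(-123\right) = \left(10 + \sqrt{\left(- \frac{1}{3}\right) \left(-1\right) + 4 \left(-5 - 4\right)}\right) \left(-123\right) = \left(10 + \sqrt{\frac{1}{3} + 4 \left(-9\right)}\right) \left(-123\right) = \left(10 + \sqrt{\frac{1}{3} - 36}\right) \left(-123\right) = \left(10 + \sqrt{- \frac{107}{3}}\right) \left(-123\right) = \left(10 + \frac{i \sqrt{321}}{3}\right) \left(-123\right) = -1230 - 41 i \sqrt{321}$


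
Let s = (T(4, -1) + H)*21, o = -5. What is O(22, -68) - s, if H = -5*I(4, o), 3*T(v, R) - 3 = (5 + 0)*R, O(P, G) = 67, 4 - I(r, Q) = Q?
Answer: 1026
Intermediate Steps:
I(r, Q) = 4 - Q
T(v, R) = 1 + 5*R/3 (T(v, R) = 1 + ((5 + 0)*R)/3 = 1 + (5*R)/3 = 1 + 5*R/3)
H = -45 (H = -5*(4 - 1*(-5)) = -5*(4 + 5) = -5*9 = -45)
s = -959 (s = ((1 + (5/3)*(-1)) - 45)*21 = ((1 - 5/3) - 45)*21 = (-2/3 - 45)*21 = -137/3*21 = -959)
O(22, -68) - s = 67 - 1*(-959) = 67 + 959 = 1026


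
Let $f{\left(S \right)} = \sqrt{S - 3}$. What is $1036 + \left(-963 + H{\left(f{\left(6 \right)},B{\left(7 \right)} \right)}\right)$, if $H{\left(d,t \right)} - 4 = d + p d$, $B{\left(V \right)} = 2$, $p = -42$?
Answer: $77 - 41 \sqrt{3} \approx 5.9859$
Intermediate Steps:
$f{\left(S \right)} = \sqrt{-3 + S}$
$H{\left(d,t \right)} = 4 - 41 d$ ($H{\left(d,t \right)} = 4 + \left(d - 42 d\right) = 4 - 41 d$)
$1036 + \left(-963 + H{\left(f{\left(6 \right)},B{\left(7 \right)} \right)}\right) = 1036 - \left(959 + 41 \sqrt{-3 + 6}\right) = 1036 - \left(959 + 41 \sqrt{3}\right) = 77 - 41 \sqrt{3}$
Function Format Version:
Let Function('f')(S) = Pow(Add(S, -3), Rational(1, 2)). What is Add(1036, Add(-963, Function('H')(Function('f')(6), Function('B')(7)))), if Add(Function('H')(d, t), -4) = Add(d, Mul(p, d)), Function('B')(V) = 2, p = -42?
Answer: Add(77, Mul(-41, Pow(3, Rational(1, 2)))) ≈ 5.9859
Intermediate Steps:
Function('f')(S) = Pow(Add(-3, S), Rational(1, 2))
Function('H')(d, t) = Add(4, Mul(-41, d)) (Function('H')(d, t) = Add(4, Add(d, Mul(-42, d))) = Add(4, Mul(-41, d)))
Add(1036, Add(-963, Function('H')(Function('f')(6), Function('B')(7)))) = Add(1036, Add(-963, Add(4, Mul(-41, Pow(Add(-3, 6), Rational(1, 2)))))) = Add(1036, Add(-963, Add(4, Mul(-41, Pow(3, Rational(1, 2)))))) = Add(1036, Add(-959, Mul(-41, Pow(3, Rational(1, 2))))) = Add(77, Mul(-41, Pow(3, Rational(1, 2))))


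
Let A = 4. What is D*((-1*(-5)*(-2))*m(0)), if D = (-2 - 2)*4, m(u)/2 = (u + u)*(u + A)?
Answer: 0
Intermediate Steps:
m(u) = 4*u*(4 + u) (m(u) = 2*((u + u)*(u + 4)) = 2*((2*u)*(4 + u)) = 2*(2*u*(4 + u)) = 4*u*(4 + u))
D = -16 (D = -4*4 = -16)
D*((-1*(-5)*(-2))*m(0)) = -16*-1*(-5)*(-2)*4*0*(4 + 0) = -16*5*(-2)*4*0*4 = -(-160)*0 = -16*0 = 0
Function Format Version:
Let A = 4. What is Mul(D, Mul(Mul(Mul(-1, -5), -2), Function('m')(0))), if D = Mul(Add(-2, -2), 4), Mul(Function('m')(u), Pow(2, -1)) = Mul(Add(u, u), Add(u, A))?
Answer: 0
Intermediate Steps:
Function('m')(u) = Mul(4, u, Add(4, u)) (Function('m')(u) = Mul(2, Mul(Add(u, u), Add(u, 4))) = Mul(2, Mul(Mul(2, u), Add(4, u))) = Mul(2, Mul(2, u, Add(4, u))) = Mul(4, u, Add(4, u)))
D = -16 (D = Mul(-4, 4) = -16)
Mul(D, Mul(Mul(Mul(-1, -5), -2), Function('m')(0))) = Mul(-16, Mul(Mul(Mul(-1, -5), -2), Mul(4, 0, Add(4, 0)))) = Mul(-16, Mul(Mul(5, -2), Mul(4, 0, 4))) = Mul(-16, Mul(-10, 0)) = Mul(-16, 0) = 0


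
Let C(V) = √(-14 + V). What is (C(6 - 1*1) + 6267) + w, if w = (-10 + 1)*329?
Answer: 3306 + 3*I ≈ 3306.0 + 3.0*I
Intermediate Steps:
w = -2961 (w = -9*329 = -2961)
(C(6 - 1*1) + 6267) + w = (√(-14 + (6 - 1*1)) + 6267) - 2961 = (√(-14 + (6 - 1)) + 6267) - 2961 = (√(-14 + 5) + 6267) - 2961 = (√(-9) + 6267) - 2961 = (3*I + 6267) - 2961 = (6267 + 3*I) - 2961 = 3306 + 3*I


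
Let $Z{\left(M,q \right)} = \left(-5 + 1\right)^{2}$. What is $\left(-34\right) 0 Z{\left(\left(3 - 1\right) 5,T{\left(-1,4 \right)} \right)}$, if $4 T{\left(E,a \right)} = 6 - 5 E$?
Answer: $0$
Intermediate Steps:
$T{\left(E,a \right)} = \frac{3}{2} - \frac{5 E}{4}$ ($T{\left(E,a \right)} = \frac{6 - 5 E}{4} = \frac{3}{2} - \frac{5 E}{4}$)
$Z{\left(M,q \right)} = 16$ ($Z{\left(M,q \right)} = \left(-4\right)^{2} = 16$)
$\left(-34\right) 0 Z{\left(\left(3 - 1\right) 5,T{\left(-1,4 \right)} \right)} = \left(-34\right) 0 \cdot 16 = 0 \cdot 16 = 0$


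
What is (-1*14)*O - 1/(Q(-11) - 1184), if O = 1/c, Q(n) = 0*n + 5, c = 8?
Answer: -8249/4716 ≈ -1.7492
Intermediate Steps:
Q(n) = 5 (Q(n) = 0 + 5 = 5)
O = ⅛ (O = 1/8 = ⅛ ≈ 0.12500)
(-1*14)*O - 1/(Q(-11) - 1184) = -1*14*(⅛) - 1/(5 - 1184) = -14*⅛ - 1/(-1179) = -7/4 - 1*(-1/1179) = -7/4 + 1/1179 = -8249/4716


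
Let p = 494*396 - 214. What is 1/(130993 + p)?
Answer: 1/326403 ≈ 3.0637e-6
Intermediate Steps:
p = 195410 (p = 195624 - 214 = 195410)
1/(130993 + p) = 1/(130993 + 195410) = 1/326403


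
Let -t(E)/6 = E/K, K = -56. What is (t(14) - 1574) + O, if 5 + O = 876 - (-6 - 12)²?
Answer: -2051/2 ≈ -1025.5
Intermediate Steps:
t(E) = 3*E/28 (t(E) = -6*E/(-56) = -6*E*(-1)/56 = -(-3)*E/28 = 3*E/28)
O = 547 (O = -5 + (876 - (-6 - 12)²) = -5 + (876 - 1*(-18)²) = -5 + (876 - 1*324) = -5 + (876 - 324) = -5 + 552 = 547)
(t(14) - 1574) + O = ((3/28)*14 - 1574) + 547 = (3/2 - 1574) + 547 = -3145/2 + 547 = -2051/2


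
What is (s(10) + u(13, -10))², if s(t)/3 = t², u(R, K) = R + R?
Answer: 106276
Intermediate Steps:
u(R, K) = 2*R
s(t) = 3*t²
(s(10) + u(13, -10))² = (3*10² + 2*13)² = (3*100 + 26)² = (300 + 26)² = 326² = 106276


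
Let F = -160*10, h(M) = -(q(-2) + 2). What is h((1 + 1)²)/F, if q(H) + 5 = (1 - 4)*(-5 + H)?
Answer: 9/800 ≈ 0.011250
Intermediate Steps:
q(H) = 10 - 3*H (q(H) = -5 + (1 - 4)*(-5 + H) = -5 - 3*(-5 + H) = -5 + (15 - 3*H) = 10 - 3*H)
h(M) = -18 (h(M) = -((10 - 3*(-2)) + 2) = -((10 + 6) + 2) = -(16 + 2) = -1*18 = -18)
F = -1600
h((1 + 1)²)/F = -18/(-1600) = -18*(-1/1600) = 9/800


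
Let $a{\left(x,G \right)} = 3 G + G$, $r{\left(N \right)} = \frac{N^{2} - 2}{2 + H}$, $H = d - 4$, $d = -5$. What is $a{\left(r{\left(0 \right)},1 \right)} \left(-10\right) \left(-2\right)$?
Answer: $80$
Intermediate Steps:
$H = -9$ ($H = -5 - 4 = -9$)
$r{\left(N \right)} = \frac{2}{7} - \frac{N^{2}}{7}$ ($r{\left(N \right)} = \frac{N^{2} - 2}{2 - 9} = \frac{-2 + N^{2}}{-7} = \left(-2 + N^{2}\right) \left(- \frac{1}{7}\right) = \frac{2}{7} - \frac{N^{2}}{7}$)
$a{\left(x,G \right)} = 4 G$
$a{\left(r{\left(0 \right)},1 \right)} \left(-10\right) \left(-2\right) = 4 \cdot 1 \left(-10\right) \left(-2\right) = 4 \left(-10\right) \left(-2\right) = \left(-40\right) \left(-2\right) = 80$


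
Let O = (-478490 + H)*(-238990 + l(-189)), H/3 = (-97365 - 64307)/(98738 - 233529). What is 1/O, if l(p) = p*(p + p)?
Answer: 134791/10806118937852552 ≈ 1.2474e-11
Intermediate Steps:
H = 485016/134791 (H = 3*((-97365 - 64307)/(98738 - 233529)) = 3*(-161672/(-134791)) = 3*(-161672*(-1/134791)) = 3*(161672/134791) = 485016/134791 ≈ 3.5983)
l(p) = 2*p² (l(p) = p*(2*p) = 2*p²)
O = 10806118937852552/134791 (O = (-478490 + 485016/134791)*(-238990 + 2*(-189)²) = -64495660574*(-238990 + 2*35721)/134791 = -64495660574*(-238990 + 71442)/134791 = -64495660574/134791*(-167548) = 10806118937852552/134791 ≈ 8.0169e+10)
1/O = 1/(10806118937852552/134791) = 134791/10806118937852552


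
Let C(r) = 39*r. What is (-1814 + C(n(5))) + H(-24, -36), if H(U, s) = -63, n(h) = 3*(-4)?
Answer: -2345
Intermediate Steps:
n(h) = -12
(-1814 + C(n(5))) + H(-24, -36) = (-1814 + 39*(-12)) - 63 = (-1814 - 468) - 63 = -2282 - 63 = -2345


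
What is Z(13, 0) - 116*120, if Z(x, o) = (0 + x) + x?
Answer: -13894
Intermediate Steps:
Z(x, o) = 2*x (Z(x, o) = x + x = 2*x)
Z(13, 0) - 116*120 = 2*13 - 116*120 = 26 - 13920 = -13894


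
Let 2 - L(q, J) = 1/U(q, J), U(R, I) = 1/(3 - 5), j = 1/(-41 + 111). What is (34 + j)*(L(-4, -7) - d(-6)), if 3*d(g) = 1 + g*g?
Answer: -11905/42 ≈ -283.45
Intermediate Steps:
d(g) = ⅓ + g²/3 (d(g) = (1 + g*g)/3 = (1 + g²)/3 = ⅓ + g²/3)
j = 1/70 ≈ 0.014286
U(R, I) = -½ (U(R, I) = 1/(-2) = -½)
L(q, J) = 4 (L(q, J) = 2 - 1/(-½) = 2 - 1*(-2) = 2 + 2 = 4)
(34 + j)*(L(-4, -7) - d(-6)) = (34 + 1/70)*(4 - (⅓ + (⅓)*(-6)²)) = 2381*(4 - (⅓ + (⅓)*36))/70 = 2381*(4 - (⅓ + 12))/70 = 2381*(4 - 1*37/3)/70 = 2381*(4 - 37/3)/70 = (2381/70)*(-25/3) = -11905/42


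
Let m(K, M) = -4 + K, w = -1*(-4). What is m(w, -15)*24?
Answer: 0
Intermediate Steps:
w = 4
m(w, -15)*24 = (-4 + 4)*24 = 0*24 = 0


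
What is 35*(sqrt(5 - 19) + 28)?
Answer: 980 + 35*I*sqrt(14) ≈ 980.0 + 130.96*I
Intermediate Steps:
35*(sqrt(5 - 19) + 28) = 35*(sqrt(-14) + 28) = 35*(I*sqrt(14) + 28) = 35*(28 + I*sqrt(14)) = 980 + 35*I*sqrt(14)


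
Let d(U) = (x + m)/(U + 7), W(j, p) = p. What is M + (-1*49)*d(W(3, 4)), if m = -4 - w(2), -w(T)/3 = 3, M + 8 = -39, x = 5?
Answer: -1007/11 ≈ -91.545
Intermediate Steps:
M = -47 (M = -8 - 39 = -47)
w(T) = -9 (w(T) = -3*3 = -9)
m = 5 (m = -4 - 1*(-9) = -4 + 9 = 5)
d(U) = 10/(7 + U) (d(U) = (5 + 5)/(U + 7) = 10/(7 + U))
M + (-1*49)*d(W(3, 4)) = -47 + (-1*49)*(10/(7 + 4)) = -47 - 490/11 = -1007/11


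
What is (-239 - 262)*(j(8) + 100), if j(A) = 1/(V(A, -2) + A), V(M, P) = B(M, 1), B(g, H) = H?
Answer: -150467/3 ≈ -50156.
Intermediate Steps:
V(M, P) = 1
j(A) = 1/(1 + A)
(-239 - 262)*(j(8) + 100) = (-239 - 262)*(1/(1 + 8) + 100) = -501*(1/9 + 100) = -501*(⅑ + 100) = -501*901/9 = -150467/3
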